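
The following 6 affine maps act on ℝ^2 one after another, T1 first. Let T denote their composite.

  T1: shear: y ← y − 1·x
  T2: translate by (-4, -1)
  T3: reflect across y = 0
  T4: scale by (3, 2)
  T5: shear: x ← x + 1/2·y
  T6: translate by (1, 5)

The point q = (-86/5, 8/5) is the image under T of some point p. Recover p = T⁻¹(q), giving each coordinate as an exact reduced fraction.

T1 = [1 0 0; -1 1 0; 0 0 1]
T2·T1 = [1 0 -4; -1 1 -1; 0 0 1]
T3·…·T1 = [1 0 -4; 1 -1 1; 0 0 1]
T4·…·T1 = [3 0 -12; 2 -2 2; 0 0 1]
T5·…·T1 = [4 -1 -11; 2 -2 2; 0 0 1]
T6·…·T1 = [4 -1 -10; 2 -2 7; 0 0 1]
det M = -6; M⁻¹ = [1/3 -1/6 9/2; 1/3 -2/3 8; 0 0 1]
M⁻¹ · (-86/5, 8/5)ᵀ = (-3/2, 6/5)ᵀ

p = (-3/2, 6/5)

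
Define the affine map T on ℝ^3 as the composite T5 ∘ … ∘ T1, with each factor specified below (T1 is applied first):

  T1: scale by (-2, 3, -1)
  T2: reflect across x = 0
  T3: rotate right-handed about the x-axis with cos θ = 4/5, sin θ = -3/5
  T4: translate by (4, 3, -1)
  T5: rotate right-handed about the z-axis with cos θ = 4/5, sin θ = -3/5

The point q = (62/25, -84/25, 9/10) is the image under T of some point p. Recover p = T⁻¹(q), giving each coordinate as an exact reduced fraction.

p = (0, -3/2, 1)

T1 = [-2 0 0 0; 0 3 0 0; 0 0 -1 0; 0 0 0 1]
T2·T1 = [2 0 0 0; 0 3 0 0; 0 0 -1 0; 0 0 0 1]
T3·…·T1 = [2 0 0 0; 0 12/5 -3/5 0; 0 -9/5 -4/5 0; 0 0 0 1]
T4·…·T1 = [2 0 0 4; 0 12/5 -3/5 3; 0 -9/5 -4/5 -1; 0 0 0 1]
T5·…·T1 = [8/5 36/25 -9/25 5; -6/5 48/25 -12/25 0; 0 -9/5 -4/5 -1; 0 0 0 1]
det M = -6; M⁻¹ = [2/5 -3/10 0 -2; 4/25 16/75 -1/5 -1; -9/25 -12/25 -4/5 1; 0 0 0 1]
M⁻¹ · (62/25, -84/25, 9/10)ᵀ = (0, -3/2, 1)ᵀ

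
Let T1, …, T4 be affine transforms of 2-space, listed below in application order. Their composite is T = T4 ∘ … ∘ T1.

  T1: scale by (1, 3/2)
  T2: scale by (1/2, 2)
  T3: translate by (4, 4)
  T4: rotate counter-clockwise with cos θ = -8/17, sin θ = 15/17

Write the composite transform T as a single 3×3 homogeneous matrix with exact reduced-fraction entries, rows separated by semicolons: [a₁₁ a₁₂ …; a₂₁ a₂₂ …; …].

T1 = [1 0 0; 0 3/2 0; 0 0 1]
T2·T1 = [1/2 0 0; 0 3 0; 0 0 1]
T3·…·T1 = [1/2 0 4; 0 3 4; 0 0 1]
T4·…·T1 = [-4/17 -45/17 -92/17; 15/34 -24/17 28/17; 0 0 1]

T = [-4/17 -45/17 -92/17; 15/34 -24/17 28/17; 0 0 1]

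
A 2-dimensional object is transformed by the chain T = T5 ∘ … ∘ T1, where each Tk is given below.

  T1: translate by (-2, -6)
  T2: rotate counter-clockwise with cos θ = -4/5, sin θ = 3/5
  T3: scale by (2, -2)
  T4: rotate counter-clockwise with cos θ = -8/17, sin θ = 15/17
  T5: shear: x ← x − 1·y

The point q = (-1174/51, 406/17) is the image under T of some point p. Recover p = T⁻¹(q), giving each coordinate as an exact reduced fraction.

T1 = [1 0 -2; 0 1 -6; 0 0 1]
T2·T1 = [-4/5 -3/5 26/5; 3/5 -4/5 18/5; 0 0 1]
T3·…·T1 = [-8/5 -6/5 52/5; -6/5 8/5 -36/5; 0 0 1]
T4·…·T1 = [154/85 -72/85 124/85; -72/85 -154/85 1068/85; 0 0 1]
T5·…·T1 = [226/85 82/85 -944/85; -72/85 -154/85 1068/85; 0 0 1]
det M = -4; M⁻¹ = [77/170 41/170 2; -18/85 -113/170 6; 0 0 1]
M⁻¹ · (-1174/51, 406/17)ᵀ = (-8/3, -5)ᵀ

p = (-8/3, -5)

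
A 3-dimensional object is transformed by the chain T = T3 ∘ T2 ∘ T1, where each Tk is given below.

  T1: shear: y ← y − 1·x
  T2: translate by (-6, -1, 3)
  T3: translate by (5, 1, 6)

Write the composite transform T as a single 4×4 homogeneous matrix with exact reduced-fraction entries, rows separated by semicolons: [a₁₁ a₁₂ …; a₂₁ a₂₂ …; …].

T = [1 0 0 -1; -1 1 0 0; 0 0 1 9; 0 0 0 1]

T1 = [1 0 0 0; -1 1 0 0; 0 0 1 0; 0 0 0 1]
T2·T1 = [1 0 0 -6; -1 1 0 -1; 0 0 1 3; 0 0 0 1]
T3·…·T1 = [1 0 0 -1; -1 1 0 0; 0 0 1 9; 0 0 0 1]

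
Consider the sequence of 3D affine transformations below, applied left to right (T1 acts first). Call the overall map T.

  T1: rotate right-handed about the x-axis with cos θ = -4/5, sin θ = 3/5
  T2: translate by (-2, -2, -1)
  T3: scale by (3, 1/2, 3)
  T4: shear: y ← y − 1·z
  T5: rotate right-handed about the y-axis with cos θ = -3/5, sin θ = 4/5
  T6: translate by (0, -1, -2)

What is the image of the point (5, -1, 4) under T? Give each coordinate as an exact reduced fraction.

T1 rotate right-handed about the x-axis with cos θ = -4/5, sin θ = 3/5: (5, -1, 4) → (5, -8/5, -19/5)
T2 translate by (-2, -2, -1): (5, -8/5, -19/5) → (3, -18/5, -24/5)
T3 scale by (3, 1/2, 3): (3, -18/5, -24/5) → (9, -9/5, -72/5)
T4 shear: y ← y − 1·z: (9, -9/5, -72/5) → (9, 63/5, -72/5)
T5 rotate right-handed about the y-axis with cos θ = -3/5, sin θ = 4/5: (9, 63/5, -72/5) → (-423/25, 63/5, 36/25)
T6 translate by (0, -1, -2): (-423/25, 63/5, 36/25) → (-423/25, 58/5, -14/25)

T(p) = (-423/25, 58/5, -14/25)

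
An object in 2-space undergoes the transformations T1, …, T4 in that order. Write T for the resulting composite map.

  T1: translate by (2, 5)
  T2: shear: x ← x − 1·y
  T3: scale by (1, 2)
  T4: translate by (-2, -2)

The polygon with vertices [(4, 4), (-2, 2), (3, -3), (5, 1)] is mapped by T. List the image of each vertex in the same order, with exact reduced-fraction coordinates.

T1 translate by (2, 5): (4, 4) → (6, 9); (-2, 2) → (0, 7); (3, -3) → (5, 2); (5, 1) → (7, 6)
T2 shear: x ← x − 1·y: (6, 9) → (-3, 9); (0, 7) → (-7, 7); (5, 2) → (3, 2); (7, 6) → (1, 6)
T3 scale by (1, 2): (-3, 9) → (-3, 18); (-7, 7) → (-7, 14); (3, 2) → (3, 4); (1, 6) → (1, 12)
T4 translate by (-2, -2): (-3, 18) → (-5, 16); (-7, 14) → (-9, 12); (3, 4) → (1, 2); (1, 12) → (-1, 10)

image vertices: (-5, 16), (-9, 12), (1, 2), (-1, 10)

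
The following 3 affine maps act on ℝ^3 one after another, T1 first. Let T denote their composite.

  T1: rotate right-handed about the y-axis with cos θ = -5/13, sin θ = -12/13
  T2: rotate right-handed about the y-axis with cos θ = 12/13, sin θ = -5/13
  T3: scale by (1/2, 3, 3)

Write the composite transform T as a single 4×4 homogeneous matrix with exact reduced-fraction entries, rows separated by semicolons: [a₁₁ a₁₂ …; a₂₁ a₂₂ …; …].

T1 = [-5/13 0 -12/13 0; 0 1 0 0; 12/13 0 -5/13 0; 0 0 0 1]
T2·T1 = [-120/169 0 -119/169 0; 0 1 0 0; 119/169 0 -120/169 0; 0 0 0 1]
T3·…·T1 = [-60/169 0 -119/338 0; 0 3 0 0; 357/169 0 -360/169 0; 0 0 0 1]

T = [-60/169 0 -119/338 0; 0 3 0 0; 357/169 0 -360/169 0; 0 0 0 1]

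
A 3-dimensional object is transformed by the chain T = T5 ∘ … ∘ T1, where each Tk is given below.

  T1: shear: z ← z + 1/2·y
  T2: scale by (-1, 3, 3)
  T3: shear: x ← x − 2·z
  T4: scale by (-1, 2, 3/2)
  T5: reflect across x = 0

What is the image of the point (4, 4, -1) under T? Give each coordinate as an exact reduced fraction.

T1 shear: z ← z + 1/2·y: (4, 4, -1) → (4, 4, 1)
T2 scale by (-1, 3, 3): (4, 4, 1) → (-4, 12, 3)
T3 shear: x ← x − 2·z: (-4, 12, 3) → (-10, 12, 3)
T4 scale by (-1, 2, 3/2): (-10, 12, 3) → (10, 24, 9/2)
T5 reflect across x = 0: (10, 24, 9/2) → (-10, 24, 9/2)

T(p) = (-10, 24, 9/2)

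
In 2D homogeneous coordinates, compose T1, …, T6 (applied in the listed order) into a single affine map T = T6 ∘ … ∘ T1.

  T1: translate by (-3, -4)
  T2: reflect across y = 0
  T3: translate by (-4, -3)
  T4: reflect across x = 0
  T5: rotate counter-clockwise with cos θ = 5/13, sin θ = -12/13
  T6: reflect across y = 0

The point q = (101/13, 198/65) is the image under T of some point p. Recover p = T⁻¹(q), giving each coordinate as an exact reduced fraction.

p = (6/5, -5)

T1 = [1 0 -3; 0 1 -4; 0 0 1]
T2·T1 = [1 0 -3; 0 -1 4; 0 0 1]
T3·…·T1 = [1 0 -7; 0 -1 1; 0 0 1]
T4·…·T1 = [-1 0 7; 0 -1 1; 0 0 1]
T5·…·T1 = [-5/13 -12/13 47/13; 12/13 -5/13 -79/13; 0 0 1]
T6·…·T1 = [-5/13 -12/13 47/13; -12/13 5/13 79/13; 0 0 1]
det M = -1; M⁻¹ = [-5/13 -12/13 7; -12/13 5/13 1; 0 0 1]
M⁻¹ · (101/13, 198/65)ᵀ = (6/5, -5)ᵀ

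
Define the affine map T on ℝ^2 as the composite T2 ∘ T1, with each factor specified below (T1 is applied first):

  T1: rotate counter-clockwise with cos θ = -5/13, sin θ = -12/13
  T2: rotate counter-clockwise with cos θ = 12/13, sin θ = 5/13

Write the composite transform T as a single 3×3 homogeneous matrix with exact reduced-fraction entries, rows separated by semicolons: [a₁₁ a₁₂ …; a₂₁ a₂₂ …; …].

T = [0 1 0; -1 0 0; 0 0 1]

T1 = [-5/13 12/13 0; -12/13 -5/13 0; 0 0 1]
T2·T1 = [0 1 0; -1 0 0; 0 0 1]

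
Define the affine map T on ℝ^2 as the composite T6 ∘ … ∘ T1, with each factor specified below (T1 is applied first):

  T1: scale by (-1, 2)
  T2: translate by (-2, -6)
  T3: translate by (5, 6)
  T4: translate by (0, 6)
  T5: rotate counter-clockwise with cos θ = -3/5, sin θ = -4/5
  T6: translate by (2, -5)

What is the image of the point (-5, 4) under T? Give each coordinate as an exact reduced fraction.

T(p) = (42/5, -99/5)

T1 scale by (-1, 2): (-5, 4) → (5, 8)
T2 translate by (-2, -6): (5, 8) → (3, 2)
T3 translate by (5, 6): (3, 2) → (8, 8)
T4 translate by (0, 6): (8, 8) → (8, 14)
T5 rotate counter-clockwise with cos θ = -3/5, sin θ = -4/5: (8, 14) → (32/5, -74/5)
T6 translate by (2, -5): (32/5, -74/5) → (42/5, -99/5)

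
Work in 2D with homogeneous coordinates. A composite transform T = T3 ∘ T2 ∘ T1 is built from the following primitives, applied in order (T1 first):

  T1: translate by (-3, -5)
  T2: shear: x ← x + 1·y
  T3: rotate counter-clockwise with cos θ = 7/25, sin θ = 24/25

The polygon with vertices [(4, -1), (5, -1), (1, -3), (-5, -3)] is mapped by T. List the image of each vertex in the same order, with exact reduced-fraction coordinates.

image vertices: (109/25, -162/25), (116/25, -138/25), (122/25, -296/25), (16/5, -88/5)

T1 translate by (-3, -5): (4, -1) → (1, -6); (5, -1) → (2, -6); (1, -3) → (-2, -8); (-5, -3) → (-8, -8)
T2 shear: x ← x + 1·y: (1, -6) → (-5, -6); (2, -6) → (-4, -6); (-2, -8) → (-10, -8); (-8, -8) → (-16, -8)
T3 rotate counter-clockwise with cos θ = 7/25, sin θ = 24/25: (-5, -6) → (109/25, -162/25); (-4, -6) → (116/25, -138/25); (-10, -8) → (122/25, -296/25); (-16, -8) → (16/5, -88/5)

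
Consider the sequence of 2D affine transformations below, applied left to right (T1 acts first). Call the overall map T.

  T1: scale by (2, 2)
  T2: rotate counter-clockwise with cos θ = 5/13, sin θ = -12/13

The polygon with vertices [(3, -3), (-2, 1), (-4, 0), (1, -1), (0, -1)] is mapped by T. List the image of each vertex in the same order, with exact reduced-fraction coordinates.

T1 scale by (2, 2): (3, -3) → (6, -6); (-2, 1) → (-4, 2); (-4, 0) → (-8, 0); (1, -1) → (2, -2); (0, -1) → (0, -2)
T2 rotate counter-clockwise with cos θ = 5/13, sin θ = -12/13: (6, -6) → (-42/13, -102/13); (-4, 2) → (4/13, 58/13); (-8, 0) → (-40/13, 96/13); (2, -2) → (-14/13, -34/13); (0, -2) → (-24/13, -10/13)

image vertices: (-42/13, -102/13), (4/13, 58/13), (-40/13, 96/13), (-14/13, -34/13), (-24/13, -10/13)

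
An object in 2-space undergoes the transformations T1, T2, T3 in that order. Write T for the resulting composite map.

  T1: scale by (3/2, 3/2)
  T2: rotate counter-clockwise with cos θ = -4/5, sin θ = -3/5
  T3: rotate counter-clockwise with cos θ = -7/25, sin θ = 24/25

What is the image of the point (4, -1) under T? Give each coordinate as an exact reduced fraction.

T1 scale by (3/2, 3/2): (4, -1) → (6, -3/2)
T2 rotate counter-clockwise with cos θ = -4/5, sin θ = -3/5: (6, -3/2) → (-57/10, -12/5)
T3 rotate counter-clockwise with cos θ = -7/25, sin θ = 24/25: (-57/10, -12/5) → (39/10, -24/5)

T(p) = (39/10, -24/5)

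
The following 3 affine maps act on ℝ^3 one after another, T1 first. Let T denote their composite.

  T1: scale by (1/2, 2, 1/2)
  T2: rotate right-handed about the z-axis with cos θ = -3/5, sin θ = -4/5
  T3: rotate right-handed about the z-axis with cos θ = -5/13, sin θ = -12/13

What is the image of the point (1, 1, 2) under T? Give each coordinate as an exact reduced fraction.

T1 scale by (1/2, 2, 1/2): (1, 1, 2) → (1/2, 2, 1)
T2 rotate right-handed about the z-axis with cos θ = -3/5, sin θ = -4/5: (1/2, 2, 1) → (13/10, -8/5, 1)
T3 rotate right-handed about the z-axis with cos θ = -5/13, sin θ = -12/13: (13/10, -8/5, 1) → (-257/130, -38/65, 1)

T(p) = (-257/130, -38/65, 1)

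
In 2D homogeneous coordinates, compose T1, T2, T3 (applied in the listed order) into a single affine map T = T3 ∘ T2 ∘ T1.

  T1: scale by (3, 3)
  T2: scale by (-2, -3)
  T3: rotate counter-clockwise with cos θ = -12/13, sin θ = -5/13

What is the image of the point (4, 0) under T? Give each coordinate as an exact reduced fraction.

T1 scale by (3, 3): (4, 0) → (12, 0)
T2 scale by (-2, -3): (12, 0) → (-24, 0)
T3 rotate counter-clockwise with cos θ = -12/13, sin θ = -5/13: (-24, 0) → (288/13, 120/13)

T(p) = (288/13, 120/13)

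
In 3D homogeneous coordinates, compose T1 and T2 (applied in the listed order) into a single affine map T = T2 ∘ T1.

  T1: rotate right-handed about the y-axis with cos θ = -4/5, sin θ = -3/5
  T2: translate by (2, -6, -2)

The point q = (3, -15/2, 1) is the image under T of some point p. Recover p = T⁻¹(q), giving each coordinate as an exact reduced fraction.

T1 = [-4/5 0 -3/5 0; 0 1 0 0; 3/5 0 -4/5 0; 0 0 0 1]
T2·T1 = [-4/5 0 -3/5 2; 0 1 0 -6; 3/5 0 -4/5 -2; 0 0 0 1]
det M = 1; M⁻¹ = [-4/5 0 3/5 14/5; 0 1 0 6; -3/5 0 -4/5 -2/5; 0 0 0 1]
M⁻¹ · (3, -15/2, 1)ᵀ = (1, -3/2, -3)ᵀ

p = (1, -3/2, -3)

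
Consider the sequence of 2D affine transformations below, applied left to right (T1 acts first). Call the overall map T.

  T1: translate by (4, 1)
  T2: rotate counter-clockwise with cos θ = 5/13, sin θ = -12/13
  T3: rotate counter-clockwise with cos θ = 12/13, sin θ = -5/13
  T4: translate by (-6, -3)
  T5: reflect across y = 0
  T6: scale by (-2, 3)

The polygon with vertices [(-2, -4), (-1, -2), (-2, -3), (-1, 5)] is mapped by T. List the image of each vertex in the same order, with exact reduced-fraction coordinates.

image vertices: (18, 15), (14, 18), (16, 15), (0, 18)

T1 translate by (4, 1): (-2, -4) → (2, -3); (-1, -2) → (3, -1); (-2, -3) → (2, -2); (-1, 5) → (3, 6)
T2 rotate counter-clockwise with cos θ = 5/13, sin θ = -12/13: (2, -3) → (-2, -3); (3, -1) → (3/13, -41/13); (2, -2) → (-14/13, -34/13); (3, 6) → (87/13, -6/13)
T3 rotate counter-clockwise with cos θ = 12/13, sin θ = -5/13: (-2, -3) → (-3, -2); (3/13, -41/13) → (-1, -3); (-14/13, -34/13) → (-2, -2); (87/13, -6/13) → (6, -3)
T4 translate by (-6, -3): (-3, -2) → (-9, -5); (-1, -3) → (-7, -6); (-2, -2) → (-8, -5); (6, -3) → (0, -6)
T5 reflect across y = 0: (-9, -5) → (-9, 5); (-7, -6) → (-7, 6); (-8, -5) → (-8, 5); (0, -6) → (0, 6)
T6 scale by (-2, 3): (-9, 5) → (18, 15); (-7, 6) → (14, 18); (-8, 5) → (16, 15); (0, 6) → (0, 18)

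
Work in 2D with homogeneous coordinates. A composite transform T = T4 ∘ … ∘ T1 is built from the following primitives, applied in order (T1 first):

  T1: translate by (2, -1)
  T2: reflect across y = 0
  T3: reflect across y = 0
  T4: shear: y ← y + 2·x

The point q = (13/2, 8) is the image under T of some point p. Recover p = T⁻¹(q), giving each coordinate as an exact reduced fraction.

p = (9/2, -4)

T1 = [1 0 2; 0 1 -1; 0 0 1]
T2·T1 = [1 0 2; 0 -1 1; 0 0 1]
T3·…·T1 = [1 0 2; 0 1 -1; 0 0 1]
T4·…·T1 = [1 0 2; 2 1 3; 0 0 1]
det M = 1; M⁻¹ = [1 0 -2; -2 1 1; 0 0 1]
M⁻¹ · (13/2, 8)ᵀ = (9/2, -4)ᵀ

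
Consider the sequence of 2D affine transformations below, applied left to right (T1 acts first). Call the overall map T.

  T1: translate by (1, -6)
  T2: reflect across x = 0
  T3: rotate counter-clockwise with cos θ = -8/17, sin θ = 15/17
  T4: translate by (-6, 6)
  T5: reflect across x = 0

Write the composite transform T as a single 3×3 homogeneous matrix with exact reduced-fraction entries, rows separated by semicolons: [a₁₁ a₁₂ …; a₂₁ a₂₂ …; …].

T = [-8/17 15/17 4/17; -15/17 -8/17 135/17; 0 0 1]

T1 = [1 0 1; 0 1 -6; 0 0 1]
T2·T1 = [-1 0 -1; 0 1 -6; 0 0 1]
T3·…·T1 = [8/17 -15/17 98/17; -15/17 -8/17 33/17; 0 0 1]
T4·…·T1 = [8/17 -15/17 -4/17; -15/17 -8/17 135/17; 0 0 1]
T5·…·T1 = [-8/17 15/17 4/17; -15/17 -8/17 135/17; 0 0 1]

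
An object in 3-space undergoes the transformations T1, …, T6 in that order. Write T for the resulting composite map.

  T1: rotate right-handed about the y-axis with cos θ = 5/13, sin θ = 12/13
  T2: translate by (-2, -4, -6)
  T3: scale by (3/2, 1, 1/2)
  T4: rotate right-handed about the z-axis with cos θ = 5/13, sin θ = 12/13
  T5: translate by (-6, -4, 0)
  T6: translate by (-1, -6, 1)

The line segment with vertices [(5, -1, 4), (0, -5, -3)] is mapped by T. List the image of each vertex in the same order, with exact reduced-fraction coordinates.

T1 rotate right-handed about the y-axis with cos θ = 5/13, sin θ = 12/13: (5, -1, 4) → (73/13, -1, -40/13); (0, -5, -3) → (-36/13, -5, -15/13)
T2 translate by (-2, -4, -6): (73/13, -1, -40/13) → (47/13, -5, -118/13); (-36/13, -5, -15/13) → (-62/13, -9, -93/13)
T3 scale by (3/2, 1, 1/2): (47/13, -5, -118/13) → (141/26, -5, -59/13); (-62/13, -9, -93/13) → (-93/13, -9, -93/26)
T4 rotate right-handed about the z-axis with cos θ = 5/13, sin θ = 12/13: (141/26, -5, -59/13) → (2265/338, 521/169, -59/13); (-93/13, -9, -93/26) → (939/169, -1701/169, -93/26)
T5 translate by (-6, -4, 0): (2265/338, 521/169, -59/13) → (237/338, -155/169, -59/13); (939/169, -1701/169, -93/26) → (-75/169, -2377/169, -93/26)
T6 translate by (-1, -6, 1): (237/338, -155/169, -59/13) → (-101/338, -1169/169, -46/13); (-75/169, -2377/169, -93/26) → (-244/169, -3391/169, -67/26)

image vertices: (-101/338, -1169/169, -46/13), (-244/169, -3391/169, -67/26)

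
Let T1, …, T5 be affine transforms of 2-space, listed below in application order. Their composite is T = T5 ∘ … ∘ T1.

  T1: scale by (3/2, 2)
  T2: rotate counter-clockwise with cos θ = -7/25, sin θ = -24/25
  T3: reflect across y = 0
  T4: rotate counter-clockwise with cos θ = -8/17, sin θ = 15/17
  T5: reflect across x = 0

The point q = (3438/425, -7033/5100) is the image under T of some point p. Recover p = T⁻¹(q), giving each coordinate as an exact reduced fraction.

p = (9/2, 7/3)

T1 = [3/2 0 0; 0 2 0; 0 0 1]
T2·T1 = [-21/50 48/25 0; -36/25 -14/25 0; 0 0 1]
T3·…·T1 = [-21/50 48/25 0; 36/25 14/25 0; 0 0 1]
T4·…·T1 = [-456/425 -594/425 0; -891/850 608/425 0; 0 0 1]
T5·…·T1 = [456/425 594/425 0; -891/850 608/425 0; 0 0 1]
det M = 3; M⁻¹ = [608/1275 -198/425 0; 297/850 152/425 0; 0 0 1]
M⁻¹ · (3438/425, -7033/5100)ᵀ = (9/2, 7/3)ᵀ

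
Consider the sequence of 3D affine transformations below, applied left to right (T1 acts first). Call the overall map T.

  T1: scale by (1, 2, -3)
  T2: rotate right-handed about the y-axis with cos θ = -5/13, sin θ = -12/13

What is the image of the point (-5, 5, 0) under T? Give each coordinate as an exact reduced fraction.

T1 scale by (1, 2, -3): (-5, 5, 0) → (-5, 10, 0)
T2 rotate right-handed about the y-axis with cos θ = -5/13, sin θ = -12/13: (-5, 10, 0) → (25/13, 10, -60/13)

T(p) = (25/13, 10, -60/13)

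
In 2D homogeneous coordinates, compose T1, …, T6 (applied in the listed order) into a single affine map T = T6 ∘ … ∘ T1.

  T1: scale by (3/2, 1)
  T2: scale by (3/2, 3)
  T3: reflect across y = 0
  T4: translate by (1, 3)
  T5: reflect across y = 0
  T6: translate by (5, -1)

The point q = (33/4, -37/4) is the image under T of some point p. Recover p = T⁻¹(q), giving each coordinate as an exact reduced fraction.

T1 = [3/2 0 0; 0 1 0; 0 0 1]
T2·T1 = [9/4 0 0; 0 3 0; 0 0 1]
T3·…·T1 = [9/4 0 0; 0 -3 0; 0 0 1]
T4·…·T1 = [9/4 0 1; 0 -3 3; 0 0 1]
T5·…·T1 = [9/4 0 1; 0 3 -3; 0 0 1]
T6·…·T1 = [9/4 0 6; 0 3 -4; 0 0 1]
det M = 27/4; M⁻¹ = [4/9 0 -8/3; 0 1/3 4/3; 0 0 1]
M⁻¹ · (33/4, -37/4)ᵀ = (1, -7/4)ᵀ

p = (1, -7/4)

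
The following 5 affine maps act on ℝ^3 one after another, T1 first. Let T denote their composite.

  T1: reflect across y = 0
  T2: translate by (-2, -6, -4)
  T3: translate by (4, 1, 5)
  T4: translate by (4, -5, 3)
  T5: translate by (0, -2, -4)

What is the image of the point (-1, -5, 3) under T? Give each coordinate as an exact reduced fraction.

T(p) = (5, -7, 3)

T1 reflect across y = 0: (-1, -5, 3) → (-1, 5, 3)
T2 translate by (-2, -6, -4): (-1, 5, 3) → (-3, -1, -1)
T3 translate by (4, 1, 5): (-3, -1, -1) → (1, 0, 4)
T4 translate by (4, -5, 3): (1, 0, 4) → (5, -5, 7)
T5 translate by (0, -2, -4): (5, -5, 7) → (5, -7, 3)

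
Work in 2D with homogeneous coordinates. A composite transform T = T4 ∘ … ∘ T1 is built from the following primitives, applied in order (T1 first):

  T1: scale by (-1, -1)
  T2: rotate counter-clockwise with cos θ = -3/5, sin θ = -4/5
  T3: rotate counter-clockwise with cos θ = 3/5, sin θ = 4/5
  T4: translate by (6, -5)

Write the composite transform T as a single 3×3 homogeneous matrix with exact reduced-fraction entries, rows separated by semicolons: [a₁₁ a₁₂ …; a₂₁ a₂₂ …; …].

T1 = [-1 0 0; 0 -1 0; 0 0 1]
T2·T1 = [3/5 -4/5 0; 4/5 3/5 0; 0 0 1]
T3·…·T1 = [-7/25 -24/25 0; 24/25 -7/25 0; 0 0 1]
T4·…·T1 = [-7/25 -24/25 6; 24/25 -7/25 -5; 0 0 1]

T = [-7/25 -24/25 6; 24/25 -7/25 -5; 0 0 1]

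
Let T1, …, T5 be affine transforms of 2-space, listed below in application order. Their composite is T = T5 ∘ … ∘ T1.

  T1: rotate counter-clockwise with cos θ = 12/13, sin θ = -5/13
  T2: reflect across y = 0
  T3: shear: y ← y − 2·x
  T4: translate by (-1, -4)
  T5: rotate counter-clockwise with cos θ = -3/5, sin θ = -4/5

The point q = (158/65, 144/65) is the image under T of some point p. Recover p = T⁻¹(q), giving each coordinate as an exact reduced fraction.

p = (-2, -1)

T1 = [12/13 5/13 0; -5/13 12/13 0; 0 0 1]
T2·T1 = [12/13 5/13 0; 5/13 -12/13 0; 0 0 1]
T3·…·T1 = [12/13 5/13 0; -19/13 -22/13 0; 0 0 1]
T4·…·T1 = [12/13 5/13 -1; -19/13 -22/13 -4; 0 0 1]
T5·…·T1 = [-112/65 -103/65 -13/5; 9/65 46/65 16/5; 0 0 1]
det M = -1; M⁻¹ = [-46/65 -103/65 42/13; 9/65 112/65 -67/13; 0 0 1]
M⁻¹ · (158/65, 144/65)ᵀ = (-2, -1)ᵀ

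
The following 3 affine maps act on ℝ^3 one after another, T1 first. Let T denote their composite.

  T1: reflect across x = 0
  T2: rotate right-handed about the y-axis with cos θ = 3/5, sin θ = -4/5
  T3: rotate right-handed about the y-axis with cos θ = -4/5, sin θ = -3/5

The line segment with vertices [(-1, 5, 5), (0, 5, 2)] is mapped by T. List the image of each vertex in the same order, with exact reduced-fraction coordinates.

image vertices: (11/25, 5, -127/25), (14/25, 5, -48/25)

T1 reflect across x = 0: (-1, 5, 5) → (1, 5, 5); (0, 5, 2) → (0, 5, 2)
T2 rotate right-handed about the y-axis with cos θ = 3/5, sin θ = -4/5: (1, 5, 5) → (-17/5, 5, 19/5); (0, 5, 2) → (-8/5, 5, 6/5)
T3 rotate right-handed about the y-axis with cos θ = -4/5, sin θ = -3/5: (-17/5, 5, 19/5) → (11/25, 5, -127/25); (-8/5, 5, 6/5) → (14/25, 5, -48/25)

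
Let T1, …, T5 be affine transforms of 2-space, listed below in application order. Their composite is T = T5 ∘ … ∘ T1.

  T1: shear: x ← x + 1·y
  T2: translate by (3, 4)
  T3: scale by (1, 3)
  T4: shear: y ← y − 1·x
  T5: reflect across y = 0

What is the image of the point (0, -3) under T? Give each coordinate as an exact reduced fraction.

T1 shear: x ← x + 1·y: (0, -3) → (-3, -3)
T2 translate by (3, 4): (-3, -3) → (0, 1)
T3 scale by (1, 3): (0, 1) → (0, 3)
T4 shear: y ← y − 1·x: (0, 3) → (0, 3)
T5 reflect across y = 0: (0, 3) → (0, -3)

T(p) = (0, -3)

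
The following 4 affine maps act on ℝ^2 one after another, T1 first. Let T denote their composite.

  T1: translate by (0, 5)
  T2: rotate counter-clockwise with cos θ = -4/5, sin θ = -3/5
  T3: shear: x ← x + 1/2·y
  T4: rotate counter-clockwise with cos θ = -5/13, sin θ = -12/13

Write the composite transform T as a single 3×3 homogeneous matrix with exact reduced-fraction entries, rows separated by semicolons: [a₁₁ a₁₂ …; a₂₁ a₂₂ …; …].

T1 = [1 0 0; 0 1 5; 0 0 1]
T2·T1 = [-4/5 3/5 3; -3/5 -4/5 -4; 0 0 1]
T3·…·T1 = [-11/10 1/5 1; -3/5 -4/5 -4; 0 0 1]
T4·…·T1 = [-17/130 -53/65 -53/13; 81/65 8/65 8/13; 0 0 1]

T = [-17/130 -53/65 -53/13; 81/65 8/65 8/13; 0 0 1]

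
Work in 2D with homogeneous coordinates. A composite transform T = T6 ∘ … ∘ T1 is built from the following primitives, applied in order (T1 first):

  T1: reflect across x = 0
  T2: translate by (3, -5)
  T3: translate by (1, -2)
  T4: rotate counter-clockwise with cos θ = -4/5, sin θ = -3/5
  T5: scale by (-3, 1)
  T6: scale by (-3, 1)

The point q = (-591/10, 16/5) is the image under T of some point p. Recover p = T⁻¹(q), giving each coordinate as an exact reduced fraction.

T1 = [-1 0 0; 0 1 0; 0 0 1]
T2·T1 = [-1 0 3; 0 1 -5; 0 0 1]
T3·…·T1 = [-1 0 4; 0 1 -7; 0 0 1]
T4·…·T1 = [4/5 3/5 -37/5; 3/5 -4/5 16/5; 0 0 1]
T5·…·T1 = [-12/5 -9/5 111/5; 3/5 -4/5 16/5; 0 0 1]
T6·…·T1 = [36/5 27/5 -333/5; 3/5 -4/5 16/5; 0 0 1]
det M = -9; M⁻¹ = [4/45 3/5 4; 1/15 -4/5 7; 0 0 1]
M⁻¹ · (-591/10, 16/5)ᵀ = (2/3, 1/2)ᵀ

p = (2/3, 1/2)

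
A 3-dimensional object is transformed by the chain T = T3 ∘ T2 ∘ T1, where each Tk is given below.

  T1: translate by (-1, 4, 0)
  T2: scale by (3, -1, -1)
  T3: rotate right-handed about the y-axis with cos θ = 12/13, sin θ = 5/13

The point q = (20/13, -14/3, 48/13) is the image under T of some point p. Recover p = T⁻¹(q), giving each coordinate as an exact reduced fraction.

T1 = [1 0 0 -1; 0 1 0 4; 0 0 1 0; 0 0 0 1]
T2·T1 = [3 0 0 -3; 0 -1 0 -4; 0 0 -1 0; 0 0 0 1]
T3·…·T1 = [36/13 0 -5/13 -36/13; 0 -1 0 -4; -15/13 0 -12/13 15/13; 0 0 0 1]
det M = 3; M⁻¹ = [4/13 0 -5/39 1; 0 -1 0 -4; -5/13 0 -12/13 0; 0 0 0 1]
M⁻¹ · (20/13, -14/3, 48/13)ᵀ = (1, 2/3, -4)ᵀ

p = (1, 2/3, -4)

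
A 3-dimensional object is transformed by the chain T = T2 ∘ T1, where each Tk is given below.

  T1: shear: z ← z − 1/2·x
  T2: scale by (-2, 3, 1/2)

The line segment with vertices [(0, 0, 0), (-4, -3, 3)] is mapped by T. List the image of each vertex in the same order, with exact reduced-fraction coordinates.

image vertices: (0, 0, 0), (8, -9, 5/2)

T1 shear: z ← z − 1/2·x: (0, 0, 0) → (0, 0, 0); (-4, -3, 3) → (-4, -3, 5)
T2 scale by (-2, 3, 1/2): (0, 0, 0) → (0, 0, 0); (-4, -3, 5) → (8, -9, 5/2)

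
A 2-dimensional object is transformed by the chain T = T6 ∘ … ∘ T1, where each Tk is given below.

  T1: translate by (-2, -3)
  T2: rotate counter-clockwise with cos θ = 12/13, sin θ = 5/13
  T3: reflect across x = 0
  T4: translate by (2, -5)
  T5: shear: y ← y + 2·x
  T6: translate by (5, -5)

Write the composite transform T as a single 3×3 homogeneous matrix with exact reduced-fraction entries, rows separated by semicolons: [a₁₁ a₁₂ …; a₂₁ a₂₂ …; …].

T1 = [1 0 -2; 0 1 -3; 0 0 1]
T2·T1 = [12/13 -5/13 -9/13; 5/13 12/13 -46/13; 0 0 1]
T3·…·T1 = [-12/13 5/13 9/13; 5/13 12/13 -46/13; 0 0 1]
T4·…·T1 = [-12/13 5/13 35/13; 5/13 12/13 -111/13; 0 0 1]
T5·…·T1 = [-12/13 5/13 35/13; -19/13 22/13 -41/13; 0 0 1]
T6·…·T1 = [-12/13 5/13 100/13; -19/13 22/13 -106/13; 0 0 1]

T = [-12/13 5/13 100/13; -19/13 22/13 -106/13; 0 0 1]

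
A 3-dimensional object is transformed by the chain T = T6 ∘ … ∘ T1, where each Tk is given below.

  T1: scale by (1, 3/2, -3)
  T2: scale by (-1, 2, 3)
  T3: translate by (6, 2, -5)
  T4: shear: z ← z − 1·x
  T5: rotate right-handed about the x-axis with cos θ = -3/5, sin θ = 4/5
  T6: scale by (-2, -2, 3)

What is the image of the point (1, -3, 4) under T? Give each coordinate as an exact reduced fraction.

T(p) = (-10, -82, 66)

T1 scale by (1, 3/2, -3): (1, -3, 4) → (1, -9/2, -12)
T2 scale by (-1, 2, 3): (1, -9/2, -12) → (-1, -9, -36)
T3 translate by (6, 2, -5): (-1, -9, -36) → (5, -7, -41)
T4 shear: z ← z − 1·x: (5, -7, -41) → (5, -7, -46)
T5 rotate right-handed about the x-axis with cos θ = -3/5, sin θ = 4/5: (5, -7, -46) → (5, 41, 22)
T6 scale by (-2, -2, 3): (5, 41, 22) → (-10, -82, 66)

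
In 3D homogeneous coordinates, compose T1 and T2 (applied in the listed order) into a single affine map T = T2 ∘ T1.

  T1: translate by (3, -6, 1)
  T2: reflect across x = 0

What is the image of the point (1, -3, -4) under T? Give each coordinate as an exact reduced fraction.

T1 translate by (3, -6, 1): (1, -3, -4) → (4, -9, -3)
T2 reflect across x = 0: (4, -9, -3) → (-4, -9, -3)

T(p) = (-4, -9, -3)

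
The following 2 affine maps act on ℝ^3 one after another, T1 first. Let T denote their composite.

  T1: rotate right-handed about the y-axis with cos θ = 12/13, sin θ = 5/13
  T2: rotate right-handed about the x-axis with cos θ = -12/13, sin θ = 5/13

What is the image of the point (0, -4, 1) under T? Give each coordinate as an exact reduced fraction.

T(p) = (5/13, 564/169, -404/169)

T1 rotate right-handed about the y-axis with cos θ = 12/13, sin θ = 5/13: (0, -4, 1) → (5/13, -4, 12/13)
T2 rotate right-handed about the x-axis with cos θ = -12/13, sin θ = 5/13: (5/13, -4, 12/13) → (5/13, 564/169, -404/169)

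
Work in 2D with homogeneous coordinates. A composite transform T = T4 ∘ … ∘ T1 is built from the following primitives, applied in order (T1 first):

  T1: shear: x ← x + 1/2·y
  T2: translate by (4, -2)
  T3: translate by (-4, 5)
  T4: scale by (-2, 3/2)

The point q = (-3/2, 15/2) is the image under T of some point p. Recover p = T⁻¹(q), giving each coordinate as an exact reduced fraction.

p = (-1/4, 2)

T1 = [1 1/2 0; 0 1 0; 0 0 1]
T2·T1 = [1 1/2 4; 0 1 -2; 0 0 1]
T3·…·T1 = [1 1/2 0; 0 1 3; 0 0 1]
T4·…·T1 = [-2 -1 0; 0 3/2 9/2; 0 0 1]
det M = -3; M⁻¹ = [-1/2 -1/3 3/2; 0 2/3 -3; 0 0 1]
M⁻¹ · (-3/2, 15/2)ᵀ = (-1/4, 2)ᵀ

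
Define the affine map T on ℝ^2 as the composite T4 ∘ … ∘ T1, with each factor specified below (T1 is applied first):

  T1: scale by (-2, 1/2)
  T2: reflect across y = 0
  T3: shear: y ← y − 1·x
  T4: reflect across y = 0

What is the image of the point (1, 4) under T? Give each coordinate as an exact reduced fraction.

T(p) = (-2, 0)

T1 scale by (-2, 1/2): (1, 4) → (-2, 2)
T2 reflect across y = 0: (-2, 2) → (-2, -2)
T3 shear: y ← y − 1·x: (-2, -2) → (-2, 0)
T4 reflect across y = 0: (-2, 0) → (-2, 0)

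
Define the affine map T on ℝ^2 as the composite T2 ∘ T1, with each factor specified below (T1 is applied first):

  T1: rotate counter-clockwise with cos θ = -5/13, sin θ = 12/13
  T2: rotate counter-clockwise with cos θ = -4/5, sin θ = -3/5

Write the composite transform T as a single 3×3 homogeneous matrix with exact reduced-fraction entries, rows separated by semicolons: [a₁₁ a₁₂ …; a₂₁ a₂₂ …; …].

T = [56/65 33/65 0; -33/65 56/65 0; 0 0 1]

T1 = [-5/13 -12/13 0; 12/13 -5/13 0; 0 0 1]
T2·T1 = [56/65 33/65 0; -33/65 56/65 0; 0 0 1]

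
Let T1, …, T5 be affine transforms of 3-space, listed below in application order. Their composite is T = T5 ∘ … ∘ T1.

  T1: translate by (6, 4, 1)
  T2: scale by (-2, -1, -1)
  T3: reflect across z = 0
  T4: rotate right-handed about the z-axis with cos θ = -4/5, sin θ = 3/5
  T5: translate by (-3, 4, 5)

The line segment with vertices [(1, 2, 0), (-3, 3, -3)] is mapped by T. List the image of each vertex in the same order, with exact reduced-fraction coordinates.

image vertices: (59/5, 2/5, 6), (6, 6, 3)

T1 translate by (6, 4, 1): (1, 2, 0) → (7, 6, 1); (-3, 3, -3) → (3, 7, -2)
T2 scale by (-2, -1, -1): (7, 6, 1) → (-14, -6, -1); (3, 7, -2) → (-6, -7, 2)
T3 reflect across z = 0: (-14, -6, -1) → (-14, -6, 1); (-6, -7, 2) → (-6, -7, -2)
T4 rotate right-handed about the z-axis with cos θ = -4/5, sin θ = 3/5: (-14, -6, 1) → (74/5, -18/5, 1); (-6, -7, -2) → (9, 2, -2)
T5 translate by (-3, 4, 5): (74/5, -18/5, 1) → (59/5, 2/5, 6); (9, 2, -2) → (6, 6, 3)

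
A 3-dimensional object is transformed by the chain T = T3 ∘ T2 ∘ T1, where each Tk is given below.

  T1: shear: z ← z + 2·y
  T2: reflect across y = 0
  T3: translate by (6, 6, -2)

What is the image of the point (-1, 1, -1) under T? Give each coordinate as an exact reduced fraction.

T1 shear: z ← z + 2·y: (-1, 1, -1) → (-1, 1, 1)
T2 reflect across y = 0: (-1, 1, 1) → (-1, -1, 1)
T3 translate by (6, 6, -2): (-1, -1, 1) → (5, 5, -1)

T(p) = (5, 5, -1)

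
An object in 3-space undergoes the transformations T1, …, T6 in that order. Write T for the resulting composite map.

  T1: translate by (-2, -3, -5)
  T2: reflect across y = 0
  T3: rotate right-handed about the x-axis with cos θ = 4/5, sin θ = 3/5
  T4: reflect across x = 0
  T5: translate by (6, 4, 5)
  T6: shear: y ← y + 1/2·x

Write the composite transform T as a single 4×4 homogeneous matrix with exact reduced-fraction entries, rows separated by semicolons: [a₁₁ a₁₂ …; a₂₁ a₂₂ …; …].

T1 = [1 0 0 -2; 0 1 0 -3; 0 0 1 -5; 0 0 0 1]
T2·T1 = [1 0 0 -2; 0 -1 0 3; 0 0 1 -5; 0 0 0 1]
T3·…·T1 = [1 0 0 -2; 0 -4/5 -3/5 27/5; 0 -3/5 4/5 -11/5; 0 0 0 1]
T4·…·T1 = [-1 0 0 2; 0 -4/5 -3/5 27/5; 0 -3/5 4/5 -11/5; 0 0 0 1]
T5·…·T1 = [-1 0 0 8; 0 -4/5 -3/5 47/5; 0 -3/5 4/5 14/5; 0 0 0 1]
T6·…·T1 = [-1 0 0 8; -1/2 -4/5 -3/5 67/5; 0 -3/5 4/5 14/5; 0 0 0 1]

T = [-1 0 0 8; -1/2 -4/5 -3/5 67/5; 0 -3/5 4/5 14/5; 0 0 0 1]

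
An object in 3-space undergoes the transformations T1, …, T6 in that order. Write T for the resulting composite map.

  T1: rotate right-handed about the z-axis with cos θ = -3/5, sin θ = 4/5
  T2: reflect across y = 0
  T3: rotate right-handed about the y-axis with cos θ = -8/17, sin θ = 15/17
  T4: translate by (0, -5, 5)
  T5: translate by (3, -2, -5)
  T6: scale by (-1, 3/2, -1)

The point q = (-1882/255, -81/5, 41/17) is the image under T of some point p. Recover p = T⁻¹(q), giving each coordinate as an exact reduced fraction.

T1 = [-3/5 -4/5 0 0; 4/5 -3/5 0 0; 0 0 1 0; 0 0 0 1]
T2·T1 = [-3/5 -4/5 0 0; -4/5 3/5 0 0; 0 0 1 0; 0 0 0 1]
T3·…·T1 = [24/85 32/85 15/17 0; -4/5 3/5 0 0; 9/17 12/17 -8/17 0; 0 0 0 1]
T4·…·T1 = [24/85 32/85 15/17 0; -4/5 3/5 0 -5; 9/17 12/17 -8/17 5; 0 0 0 1]
T5·…·T1 = [24/85 32/85 15/17 3; -4/5 3/5 0 -7; 9/17 12/17 -8/17 0; 0 0 0 1]
T6·…·T1 = [-24/85 -32/85 -15/17 -3; -6/5 9/10 0 -21/2; -9/17 -12/17 8/17 0; 0 0 0 1]
det M = -3/2; M⁻¹ = [-24/85 -8/15 -9/17 -548/85; -32/85 2/5 -12/17 261/85; -15/17 0 8/17 -45/17; 0 0 0 1]
M⁻¹ · (-1882/255, -81/5, 41/17)ᵀ = (3, -7/3, 5)ᵀ

p = (3, -7/3, 5)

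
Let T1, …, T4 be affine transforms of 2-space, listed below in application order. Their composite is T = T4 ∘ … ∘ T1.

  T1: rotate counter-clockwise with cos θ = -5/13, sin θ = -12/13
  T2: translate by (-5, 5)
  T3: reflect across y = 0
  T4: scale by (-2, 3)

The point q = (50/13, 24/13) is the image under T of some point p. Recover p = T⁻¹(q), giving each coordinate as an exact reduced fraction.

p = (4, 5)

T1 = [-5/13 12/13 0; -12/13 -5/13 0; 0 0 1]
T2·T1 = [-5/13 12/13 -5; -12/13 -5/13 5; 0 0 1]
T3·…·T1 = [-5/13 12/13 -5; 12/13 5/13 -5; 0 0 1]
T4·…·T1 = [10/13 -24/13 10; 36/13 15/13 -15; 0 0 1]
det M = 6; M⁻¹ = [5/26 4/13 35/13; -6/13 5/39 85/13; 0 0 1]
M⁻¹ · (50/13, 24/13)ᵀ = (4, 5)ᵀ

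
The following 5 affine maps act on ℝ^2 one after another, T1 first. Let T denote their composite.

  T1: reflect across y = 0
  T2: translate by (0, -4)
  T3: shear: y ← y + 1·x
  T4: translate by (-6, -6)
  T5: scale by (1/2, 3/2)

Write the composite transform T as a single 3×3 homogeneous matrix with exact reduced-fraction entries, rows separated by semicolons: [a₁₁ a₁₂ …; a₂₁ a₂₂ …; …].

T1 = [1 0 0; 0 -1 0; 0 0 1]
T2·T1 = [1 0 0; 0 -1 -4; 0 0 1]
T3·…·T1 = [1 0 0; 1 -1 -4; 0 0 1]
T4·…·T1 = [1 0 -6; 1 -1 -10; 0 0 1]
T5·…·T1 = [1/2 0 -3; 3/2 -3/2 -15; 0 0 1]

T = [1/2 0 -3; 3/2 -3/2 -15; 0 0 1]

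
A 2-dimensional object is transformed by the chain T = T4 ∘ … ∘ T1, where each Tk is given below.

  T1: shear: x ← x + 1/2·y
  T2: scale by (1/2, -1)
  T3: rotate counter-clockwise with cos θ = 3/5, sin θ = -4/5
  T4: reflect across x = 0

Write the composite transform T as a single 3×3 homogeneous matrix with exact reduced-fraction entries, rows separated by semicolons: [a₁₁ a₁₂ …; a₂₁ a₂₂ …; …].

T1 = [1 1/2 0; 0 1 0; 0 0 1]
T2·T1 = [1/2 1/4 0; 0 -1 0; 0 0 1]
T3·…·T1 = [3/10 -13/20 0; -2/5 -4/5 0; 0 0 1]
T4·…·T1 = [-3/10 13/20 0; -2/5 -4/5 0; 0 0 1]

T = [-3/10 13/20 0; -2/5 -4/5 0; 0 0 1]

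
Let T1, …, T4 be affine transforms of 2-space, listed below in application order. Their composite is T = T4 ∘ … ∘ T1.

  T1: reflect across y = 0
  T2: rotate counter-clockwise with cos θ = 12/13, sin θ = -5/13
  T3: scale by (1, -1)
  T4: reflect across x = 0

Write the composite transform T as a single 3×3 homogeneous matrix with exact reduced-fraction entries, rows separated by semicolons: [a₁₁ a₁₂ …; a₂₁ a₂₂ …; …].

T = [-12/13 5/13 0; 5/13 12/13 0; 0 0 1]

T1 = [1 0 0; 0 -1 0; 0 0 1]
T2·T1 = [12/13 -5/13 0; -5/13 -12/13 0; 0 0 1]
T3·…·T1 = [12/13 -5/13 0; 5/13 12/13 0; 0 0 1]
T4·…·T1 = [-12/13 5/13 0; 5/13 12/13 0; 0 0 1]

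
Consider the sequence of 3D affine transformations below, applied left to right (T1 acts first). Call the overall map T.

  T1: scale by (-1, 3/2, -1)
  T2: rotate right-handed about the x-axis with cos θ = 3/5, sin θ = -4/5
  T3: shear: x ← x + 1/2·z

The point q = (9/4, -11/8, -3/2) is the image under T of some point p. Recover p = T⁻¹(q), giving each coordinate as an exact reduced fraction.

T1 = [-1 0 0 0; 0 3/2 0 0; 0 0 -1 0; 0 0 0 1]
T2·T1 = [-1 0 0 0; 0 9/10 -4/5 0; 0 -6/5 -3/5 0; 0 0 0 1]
T3·…·T1 = [-1 -3/5 -3/10 0; 0 9/10 -4/5 0; 0 -6/5 -3/5 0; 0 0 0 1]
det M = 3/2; M⁻¹ = [-1 0 1/2 0; 0 2/5 -8/15 0; 0 -4/5 -3/5 0; 0 0 0 1]
M⁻¹ · (9/4, -11/8, -3/2)ᵀ = (-3, 1/4, 2)ᵀ

p = (-3, 1/4, 2)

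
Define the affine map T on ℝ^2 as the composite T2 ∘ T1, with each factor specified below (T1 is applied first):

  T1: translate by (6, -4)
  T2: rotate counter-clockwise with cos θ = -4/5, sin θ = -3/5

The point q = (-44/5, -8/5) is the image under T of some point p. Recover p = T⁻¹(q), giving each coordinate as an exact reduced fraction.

T1 = [1 0 6; 0 1 -4; 0 0 1]
T2·T1 = [-4/5 3/5 -36/5; -3/5 -4/5 -2/5; 0 0 1]
det M = 1; M⁻¹ = [-4/5 -3/5 -6; 3/5 -4/5 4; 0 0 1]
M⁻¹ · (-44/5, -8/5)ᵀ = (2, 0)ᵀ

p = (2, 0)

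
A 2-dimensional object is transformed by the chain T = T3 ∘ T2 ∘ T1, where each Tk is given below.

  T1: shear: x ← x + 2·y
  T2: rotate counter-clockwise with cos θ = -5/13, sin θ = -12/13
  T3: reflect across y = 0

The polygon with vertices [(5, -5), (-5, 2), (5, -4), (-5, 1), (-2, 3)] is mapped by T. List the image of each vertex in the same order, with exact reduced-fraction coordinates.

T1 shear: x ← x + 2·y: (5, -5) → (-5, -5); (-5, 2) → (-1, 2); (5, -4) → (-3, -4); (-5, 1) → (-3, 1); (-2, 3) → (4, 3)
T2 rotate counter-clockwise with cos θ = -5/13, sin θ = -12/13: (-5, -5) → (-35/13, 85/13); (-1, 2) → (29/13, 2/13); (-3, -4) → (-33/13, 56/13); (-3, 1) → (27/13, 31/13); (4, 3) → (16/13, -63/13)
T3 reflect across y = 0: (-35/13, 85/13) → (-35/13, -85/13); (29/13, 2/13) → (29/13, -2/13); (-33/13, 56/13) → (-33/13, -56/13); (27/13, 31/13) → (27/13, -31/13); (16/13, -63/13) → (16/13, 63/13)

image vertices: (-35/13, -85/13), (29/13, -2/13), (-33/13, -56/13), (27/13, -31/13), (16/13, 63/13)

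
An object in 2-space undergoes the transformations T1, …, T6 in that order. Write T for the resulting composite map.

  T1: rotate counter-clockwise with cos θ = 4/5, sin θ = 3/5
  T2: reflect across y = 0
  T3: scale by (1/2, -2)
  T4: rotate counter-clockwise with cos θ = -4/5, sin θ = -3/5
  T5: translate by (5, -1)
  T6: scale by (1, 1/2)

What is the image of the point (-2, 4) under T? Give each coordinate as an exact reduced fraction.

T(p) = (9, -3/2)

T1 rotate counter-clockwise with cos θ = 4/5, sin θ = 3/5: (-2, 4) → (-4, 2)
T2 reflect across y = 0: (-4, 2) → (-4, -2)
T3 scale by (1/2, -2): (-4, -2) → (-2, 4)
T4 rotate counter-clockwise with cos θ = -4/5, sin θ = -3/5: (-2, 4) → (4, -2)
T5 translate by (5, -1): (4, -2) → (9, -3)
T6 scale by (1, 1/2): (9, -3) → (9, -3/2)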